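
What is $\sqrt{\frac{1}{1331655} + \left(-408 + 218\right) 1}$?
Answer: $\frac{i \sqrt{336927956083095}}{1331655} \approx 13.784 i$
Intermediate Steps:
$\sqrt{\frac{1}{1331655} + \left(-408 + 218\right) 1} = \sqrt{\frac{1}{1331655} - 190} = \sqrt{- \frac{253014449}{1331655}} = \frac{i \sqrt{336927956083095}}{1331655}$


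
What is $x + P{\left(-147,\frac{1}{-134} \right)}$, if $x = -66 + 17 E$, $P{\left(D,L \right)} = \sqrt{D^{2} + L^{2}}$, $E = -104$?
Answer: $-1834 + \frac{\sqrt{388011205}}{134} \approx -1687.0$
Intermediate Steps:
$x = -1834$ ($x = -66 + 17 \left(-104\right) = -66 - 1768 = -1834$)
$x + P{\left(-147,\frac{1}{-134} \right)} = -1834 + \sqrt{\left(-147\right)^{2} + \left(\frac{1}{-134}\right)^{2}} = -1834 + \sqrt{21609 + \left(- \frac{1}{134}\right)^{2}} = -1834 + \sqrt{21609 + \frac{1}{17956}} = -1834 + \sqrt{\frac{388011205}{17956}} = -1834 + \frac{\sqrt{388011205}}{134}$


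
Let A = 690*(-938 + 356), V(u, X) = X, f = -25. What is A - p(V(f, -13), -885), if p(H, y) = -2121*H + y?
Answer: -428268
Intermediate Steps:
A = -401580 (A = 690*(-582) = -401580)
p(H, y) = y - 2121*H
A - p(V(f, -13), -885) = -401580 - (-885 - 2121*(-13)) = -401580 - (-885 + 27573) = -401580 - 1*26688 = -401580 - 26688 = -428268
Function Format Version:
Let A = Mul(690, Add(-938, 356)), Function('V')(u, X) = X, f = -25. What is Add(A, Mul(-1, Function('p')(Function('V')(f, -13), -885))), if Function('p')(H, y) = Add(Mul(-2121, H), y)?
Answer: -428268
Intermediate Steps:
A = -401580 (A = Mul(690, -582) = -401580)
Function('p')(H, y) = Add(y, Mul(-2121, H))
Add(A, Mul(-1, Function('p')(Function('V')(f, -13), -885))) = Add(-401580, Mul(-1, Add(-885, Mul(-2121, -13)))) = Add(-401580, Mul(-1, Add(-885, 27573))) = Add(-401580, Mul(-1, 26688)) = Add(-401580, -26688) = -428268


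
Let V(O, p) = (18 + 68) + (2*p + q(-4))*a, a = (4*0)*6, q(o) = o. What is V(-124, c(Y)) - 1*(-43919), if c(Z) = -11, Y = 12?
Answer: 44005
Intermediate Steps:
a = 0 (a = 0*6 = 0)
V(O, p) = 86 (V(O, p) = (18 + 68) + (2*p - 4)*0 = 86 + (-4 + 2*p)*0 = 86 + 0 = 86)
V(-124, c(Y)) - 1*(-43919) = 86 - 1*(-43919) = 86 + 43919 = 44005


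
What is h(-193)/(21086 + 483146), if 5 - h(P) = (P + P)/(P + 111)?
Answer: 3/5168378 ≈ 5.8045e-7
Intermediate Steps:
h(P) = 5 - 2*P/(111 + P) (h(P) = 5 - (P + P)/(P + 111) = 5 - 2*P/(111 + P))
h(-193)/(21086 + 483146) = (3*(185 - 193)/(111 - 193))/(21086 + 483146) = (3*(-8)/(-82))/504232 = (3*(-1/82)*(-8))*(1/504232) = (12/41)*(1/504232) = 3/5168378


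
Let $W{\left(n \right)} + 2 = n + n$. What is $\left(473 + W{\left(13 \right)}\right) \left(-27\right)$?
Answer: $-13419$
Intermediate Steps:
$W{\left(n \right)} = -2 + 2 n$ ($W{\left(n \right)} = -2 + \left(n + n\right) = -2 + 2 n$)
$\left(473 + W{\left(13 \right)}\right) \left(-27\right) = \left(473 + \left(-2 + 2 \cdot 13\right)\right) \left(-27\right) = \left(473 + \left(-2 + 26\right)\right) \left(-27\right) = \left(473 + 24\right) \left(-27\right) = 497 \left(-27\right) = -13419$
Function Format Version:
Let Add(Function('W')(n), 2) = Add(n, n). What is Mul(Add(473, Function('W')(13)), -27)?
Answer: -13419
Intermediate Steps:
Function('W')(n) = Add(-2, Mul(2, n)) (Function('W')(n) = Add(-2, Add(n, n)) = Add(-2, Mul(2, n)))
Mul(Add(473, Function('W')(13)), -27) = Mul(Add(473, Add(-2, Mul(2, 13))), -27) = Mul(Add(473, Add(-2, 26)), -27) = Mul(Add(473, 24), -27) = Mul(497, -27) = -13419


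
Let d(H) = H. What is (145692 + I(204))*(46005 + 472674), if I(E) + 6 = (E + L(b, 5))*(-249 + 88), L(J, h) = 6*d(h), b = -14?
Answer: 56023556148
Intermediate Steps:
L(J, h) = 6*h
I(E) = -4836 - 161*E (I(E) = -6 + (E + 6*5)*(-249 + 88) = -6 + (E + 30)*(-161) = -6 + (30 + E)*(-161) = -6 + (-4830 - 161*E) = -4836 - 161*E)
(145692 + I(204))*(46005 + 472674) = (145692 + (-4836 - 161*204))*(46005 + 472674) = (145692 + (-4836 - 32844))*518679 = (145692 - 37680)*518679 = 108012*518679 = 56023556148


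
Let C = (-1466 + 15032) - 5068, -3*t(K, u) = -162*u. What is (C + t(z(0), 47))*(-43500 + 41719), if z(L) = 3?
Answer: -19655116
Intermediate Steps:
t(K, u) = 54*u (t(K, u) = -(-54)*u = 54*u)
C = 8498 (C = 13566 - 5068 = 8498)
(C + t(z(0), 47))*(-43500 + 41719) = (8498 + 54*47)*(-43500 + 41719) = (8498 + 2538)*(-1781) = 11036*(-1781) = -19655116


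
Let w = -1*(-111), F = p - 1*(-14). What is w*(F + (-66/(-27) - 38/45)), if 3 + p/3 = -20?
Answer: -29637/5 ≈ -5927.4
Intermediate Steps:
p = -69 (p = -9 + 3*(-20) = -9 - 60 = -69)
F = -55 (F = -69 - 1*(-14) = -69 + 14 = -55)
w = 111
w*(F + (-66/(-27) - 38/45)) = 111*(-55 + (-66/(-27) - 38/45)) = 111*(-55 + (-66*(-1/27) - 38*1/45)) = 111*(-55 + (22/9 - 38/45)) = 111*(-55 + 8/5) = 111*(-267/5) = -29637/5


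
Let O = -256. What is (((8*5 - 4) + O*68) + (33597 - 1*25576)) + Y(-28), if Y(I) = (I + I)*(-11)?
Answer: -8735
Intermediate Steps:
Y(I) = -22*I (Y(I) = (2*I)*(-11) = -22*I)
(((8*5 - 4) + O*68) + (33597 - 1*25576)) + Y(-28) = (((8*5 - 4) - 256*68) + (33597 - 1*25576)) - 22*(-28) = (((40 - 4) - 17408) + (33597 - 25576)) + 616 = ((36 - 17408) + 8021) + 616 = (-17372 + 8021) + 616 = -9351 + 616 = -8735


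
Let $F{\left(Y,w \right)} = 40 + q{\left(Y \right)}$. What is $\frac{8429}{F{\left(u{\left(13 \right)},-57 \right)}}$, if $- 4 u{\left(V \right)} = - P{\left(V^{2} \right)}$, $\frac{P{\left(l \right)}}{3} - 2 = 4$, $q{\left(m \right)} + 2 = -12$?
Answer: $\frac{8429}{26} \approx 324.19$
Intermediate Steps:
$q{\left(m \right)} = -14$ ($q{\left(m \right)} = -2 - 12 = -14$)
$P{\left(l \right)} = 18$ ($P{\left(l \right)} = 6 + 3 \cdot 4 = 6 + 12 = 18$)
$u{\left(V \right)} = \frac{9}{2}$ ($u{\left(V \right)} = - \frac{\left(-1\right) 18}{4} = \left(- \frac{1}{4}\right) \left(-18\right) = \frac{9}{2}$)
$F{\left(Y,w \right)} = 26$ ($F{\left(Y,w \right)} = 40 - 14 = 26$)
$\frac{8429}{F{\left(u{\left(13 \right)},-57 \right)}} = \frac{8429}{26}$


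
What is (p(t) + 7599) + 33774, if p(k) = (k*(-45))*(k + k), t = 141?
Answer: -1747917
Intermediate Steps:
p(k) = -90*k² (p(k) = (-45*k)*(2*k) = -90*k²)
(p(t) + 7599) + 33774 = (-90*141² + 7599) + 33774 = (-90*19881 + 7599) + 33774 = (-1789290 + 7599) + 33774 = -1781691 + 33774 = -1747917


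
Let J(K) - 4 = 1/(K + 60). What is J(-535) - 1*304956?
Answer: -144852201/475 ≈ -3.0495e+5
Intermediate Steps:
J(K) = 4 + 1/(60 + K) (J(K) = 4 + 1/(K + 60) = 4 + 1/(60 + K))
J(-535) - 1*304956 = (241 + 4*(-535))/(60 - 535) - 1*304956 = (241 - 2140)/(-475) - 304956 = -1/475*(-1899) - 304956 = 1899/475 - 304956 = -144852201/475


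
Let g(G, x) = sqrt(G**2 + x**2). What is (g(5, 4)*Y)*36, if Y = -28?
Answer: -1008*sqrt(41) ≈ -6454.4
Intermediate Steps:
(g(5, 4)*Y)*36 = (sqrt(5**2 + 4**2)*(-28))*36 = (sqrt(25 + 16)*(-28))*36 = (sqrt(41)*(-28))*36 = -28*sqrt(41)*36 = -1008*sqrt(41)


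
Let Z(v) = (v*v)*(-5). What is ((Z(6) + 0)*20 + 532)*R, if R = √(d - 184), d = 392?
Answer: -12272*√13 ≈ -44247.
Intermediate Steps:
Z(v) = -5*v² (Z(v) = v²*(-5) = -5*v²)
R = 4*√13 (R = √(392 - 184) = √208 = 4*√13 ≈ 14.422)
((Z(6) + 0)*20 + 532)*R = ((-5*6² + 0)*20 + 532)*(4*√13) = ((-5*36 + 0)*20 + 532)*(4*√13) = ((-180 + 0)*20 + 532)*(4*√13) = (-180*20 + 532)*(4*√13) = (-3600 + 532)*(4*√13) = -12272*√13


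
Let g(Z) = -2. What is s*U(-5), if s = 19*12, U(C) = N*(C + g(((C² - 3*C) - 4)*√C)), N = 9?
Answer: -14364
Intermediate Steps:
U(C) = -18 + 9*C (U(C) = 9*(C - 2) = 9*(-2 + C) = -18 + 9*C)
s = 228
s*U(-5) = 228*(-18 + 9*(-5)) = 228*(-18 - 45) = 228*(-63) = -14364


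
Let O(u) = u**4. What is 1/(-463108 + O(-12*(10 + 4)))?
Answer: 1/796131068 ≈ 1.2561e-9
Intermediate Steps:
1/(-463108 + O(-12*(10 + 4))) = 1/(-463108 + (-12*(10 + 4))**4) = 1/(-463108 + (-12*14)**4) = 1/(-463108 + (-168)**4) = 1/(-463108 + 796594176) = 1/796131068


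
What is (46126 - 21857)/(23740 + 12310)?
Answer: 3467/5150 ≈ 0.67320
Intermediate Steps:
(46126 - 21857)/(23740 + 12310) = 24269/36050 = 24269*(1/36050) = 3467/5150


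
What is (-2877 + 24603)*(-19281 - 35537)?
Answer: -1190975868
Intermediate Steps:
(-2877 + 24603)*(-19281 - 35537) = 21726*(-54818) = -1190975868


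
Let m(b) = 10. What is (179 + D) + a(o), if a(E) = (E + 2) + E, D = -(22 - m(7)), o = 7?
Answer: 183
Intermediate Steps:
D = -12 (D = -(22 - 1*10) = -(22 - 10) = -1*12 = -12)
a(E) = 2 + 2*E (a(E) = (2 + E) + E = 2 + 2*E)
(179 + D) + a(o) = (179 - 12) + (2 + 2*7) = 167 + (2 + 14) = 167 + 16 = 183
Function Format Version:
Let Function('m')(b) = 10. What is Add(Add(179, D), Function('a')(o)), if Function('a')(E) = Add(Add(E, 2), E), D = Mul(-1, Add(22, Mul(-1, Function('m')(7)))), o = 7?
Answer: 183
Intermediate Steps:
D = -12 (D = Mul(-1, Add(22, Mul(-1, 10))) = Mul(-1, Add(22, -10)) = Mul(-1, 12) = -12)
Function('a')(E) = Add(2, Mul(2, E)) (Function('a')(E) = Add(Add(2, E), E) = Add(2, Mul(2, E)))
Add(Add(179, D), Function('a')(o)) = Add(Add(179, -12), Add(2, Mul(2, 7))) = Add(167, Add(2, 14)) = Add(167, 16) = 183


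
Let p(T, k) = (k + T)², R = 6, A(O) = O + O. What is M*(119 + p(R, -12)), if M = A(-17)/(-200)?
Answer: 527/20 ≈ 26.350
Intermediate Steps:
A(O) = 2*O
p(T, k) = (T + k)²
M = 17/100 (M = (2*(-17))/(-200) = -34*(-1/200) = 17/100 ≈ 0.17000)
M*(119 + p(R, -12)) = 17*(119 + (6 - 12)²)/100 = 17*(119 + (-6)²)/100 = 17*(119 + 36)/100 = (17/100)*155 = 527/20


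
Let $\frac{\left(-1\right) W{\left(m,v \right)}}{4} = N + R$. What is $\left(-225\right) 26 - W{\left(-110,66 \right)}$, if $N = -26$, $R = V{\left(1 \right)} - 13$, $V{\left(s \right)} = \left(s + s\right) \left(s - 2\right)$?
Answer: $-6014$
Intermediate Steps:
$V{\left(s \right)} = 2 s \left(-2 + s\right)$
$R = -15$ ($R = 2 \cdot 1 \left(-2 + 1\right) - 13 = 2 \cdot 1 \left(-1\right) - 13 = -2 - 13 = -15$)
$W{\left(m,v \right)} = 164$ ($W{\left(m,v \right)} = - 4 \left(-26 - 15\right) = \left(-4\right) \left(-41\right) = 164$)
$\left(-225\right) 26 - W{\left(-110,66 \right)} = \left(-225\right) 26 - 164 = -5850 - 164 = -6014$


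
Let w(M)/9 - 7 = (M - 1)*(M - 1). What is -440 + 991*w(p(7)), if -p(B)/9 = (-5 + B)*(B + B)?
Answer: 570958264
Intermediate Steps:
p(B) = -18*B*(-5 + B) (p(B) = -9*(-5 + B)*(B + B) = -9*(-5 + B)*2*B = -18*B*(-5 + B))
w(M) = 63 + 9*(-1 + M)² (w(M) = 63 + 9*((M - 1)*(M - 1)) = 63 + 9*((-1 + M)*(-1 + M)) = 63 + 9*(-1 + M)²)
-440 + 991*w(p(7)) = -440 + 991*(63 + 9*(-1 + 18*7*(5 - 1*7))²) = -440 + 991*(63 + 9*(-1 + 18*7*(5 - 7))²) = -440 + 991*(63 + 9*(-1 + 18*7*(-2))²) = -440 + 991*(63 + 9*(-1 - 252)²) = -440 + 991*(63 + 9*(-253)²) = -440 + 991*(63 + 9*64009) = -440 + 991*(63 + 576081) = -440 + 991*576144 = -440 + 570958704 = 570958264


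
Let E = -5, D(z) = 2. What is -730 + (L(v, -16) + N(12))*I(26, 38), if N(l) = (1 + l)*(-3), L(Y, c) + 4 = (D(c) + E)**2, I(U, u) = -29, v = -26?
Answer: 256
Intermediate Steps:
L(Y, c) = 5 (L(Y, c) = -4 + (2 - 5)**2 = -4 + (-3)**2 = -4 + 9 = 5)
N(l) = -3 - 3*l
-730 + (L(v, -16) + N(12))*I(26, 38) = -730 + (5 + (-3 - 3*12))*(-29) = -730 + (5 + (-3 - 36))*(-29) = -730 + (5 - 39)*(-29) = -730 - 34*(-29) = -730 + 986 = 256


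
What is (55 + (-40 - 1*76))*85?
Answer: -5185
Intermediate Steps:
(55 + (-40 - 1*76))*85 = (55 + (-40 - 76))*85 = (55 - 116)*85 = -61*85 = -5185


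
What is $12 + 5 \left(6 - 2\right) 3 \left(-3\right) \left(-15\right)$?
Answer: $2712$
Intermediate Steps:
$12 + 5 \left(6 - 2\right) 3 \left(-3\right) \left(-15\right) = 12 + 5 \cdot 4 \left(-9\right) \left(-15\right) = 12 + 20 \left(-9\right) \left(-15\right) = 12 - -2700 = 12 + 2700 = 2712$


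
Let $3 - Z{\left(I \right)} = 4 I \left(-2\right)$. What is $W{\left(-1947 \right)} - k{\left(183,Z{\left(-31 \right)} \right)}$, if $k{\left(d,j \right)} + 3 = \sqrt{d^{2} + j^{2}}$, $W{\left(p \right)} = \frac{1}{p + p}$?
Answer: $\frac{11681}{3894} - \sqrt{93514} \approx -302.8$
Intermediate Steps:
$W{\left(p \right)} = \frac{1}{2 p}$
$Z{\left(I \right)} = 3 + 8 I$ ($Z{\left(I \right)} = 3 - 4 I \left(-2\right) = 3 - - 8 I = 3 + 8 I$)
$k{\left(d,j \right)} = -3 + \sqrt{d^{2} + j^{2}}$
$W{\left(-1947 \right)} - k{\left(183,Z{\left(-31 \right)} \right)} = \frac{1}{2 \left(-1947\right)} - \left(-3 + \sqrt{183^{2} + \left(3 + 8 \left(-31\right)\right)^{2}}\right) = \frac{1}{2} \left(- \frac{1}{1947}\right) - \left(-3 + \sqrt{33489 + \left(3 - 248\right)^{2}}\right) = - \frac{1}{3894} - \left(-3 + \sqrt{33489 + \left(-245\right)^{2}}\right) = - \frac{1}{3894} - \left(-3 + \sqrt{33489 + 60025}\right) = - \frac{1}{3894} - \left(-3 + \sqrt{93514}\right) = - \frac{1}{3894} + \left(3 - \sqrt{93514}\right) = \frac{11681}{3894} - \sqrt{93514}$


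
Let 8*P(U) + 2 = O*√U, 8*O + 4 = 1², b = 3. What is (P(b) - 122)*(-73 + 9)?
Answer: 7824 + 3*√3 ≈ 7829.2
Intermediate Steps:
O = -3/8 (O = -½ + (⅛)*1² = -½ + (⅛)*1 = -½ + ⅛ = -3/8 ≈ -0.37500)
P(U) = -¼ - 3*√U/64 (P(U) = -¼ + (-3*√U/8)/8 = -¼ - 3*√U/64)
(P(b) - 122)*(-73 + 9) = ((-¼ - 3*√3/64) - 122)*(-73 + 9) = (-489/4 - 3*√3/64)*(-64) = 7824 + 3*√3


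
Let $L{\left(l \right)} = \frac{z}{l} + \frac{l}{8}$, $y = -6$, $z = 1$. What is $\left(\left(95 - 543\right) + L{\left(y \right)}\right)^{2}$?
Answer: $\frac{29019769}{144} \approx 2.0153 \cdot 10^{5}$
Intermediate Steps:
$L{\left(l \right)} = \frac{1}{l} + \frac{l}{8}$ ($L{\left(l \right)} = 1 \frac{1}{l} + \frac{l}{8} = \frac{1}{l} + l \frac{1}{8} = \frac{1}{l} + \frac{l}{8}$)
$\left(\left(95 - 543\right) + L{\left(y \right)}\right)^{2} = \left(\left(95 - 543\right) + \left(\frac{1}{-6} + \frac{1}{8} \left(-6\right)\right)\right)^{2} = \left(-448 - \frac{11}{12}\right)^{2} = \left(- \frac{5387}{12}\right)^{2} = \frac{29019769}{144}$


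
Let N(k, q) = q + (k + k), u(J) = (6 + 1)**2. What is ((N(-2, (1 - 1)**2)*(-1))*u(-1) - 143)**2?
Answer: 2809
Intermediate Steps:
u(J) = 49 (u(J) = 7**2 = 49)
N(k, q) = q + 2*k
((N(-2, (1 - 1)**2)*(-1))*u(-1) - 143)**2 = ((((1 - 1)**2 + 2*(-2))*(-1))*49 - 143)**2 = (((0**2 - 4)*(-1))*49 - 143)**2 = (((0 - 4)*(-1))*49 - 143)**2 = (-4*(-1)*49 - 143)**2 = (4*49 - 143)**2 = (196 - 143)**2 = 53**2 = 2809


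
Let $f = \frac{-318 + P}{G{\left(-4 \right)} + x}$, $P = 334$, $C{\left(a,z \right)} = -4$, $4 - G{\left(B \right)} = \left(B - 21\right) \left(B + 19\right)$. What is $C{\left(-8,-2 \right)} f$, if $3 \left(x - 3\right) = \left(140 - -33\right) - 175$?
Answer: $- \frac{24}{143} \approx -0.16783$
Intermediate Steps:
$G{\left(B \right)} = 4 - \left(-21 + B\right) \left(19 + B\right)$ ($G{\left(B \right)} = 4 - \left(B - 21\right) \left(B + 19\right) = 4 - \left(-21 + B\right) \left(19 + B\right)$)
$x = \frac{7}{3}$ ($x = 3 + \frac{\left(140 - -33\right) - 175}{3} = 3 + \frac{\left(140 + 33\right) - 175}{3} = 3 + \frac{173 - 175}{3} = 3 + \frac{1}{3} \left(-2\right) = 3 - \frac{2}{3} = \frac{7}{3} \approx 2.3333$)
$f = \frac{6}{143}$ ($f = \frac{-318 + 334}{\left(403 - \left(-4\right)^{2} + 2 \left(-4\right)\right) + \frac{7}{3}} = \frac{16}{\left(403 - 16 - 8\right) + \frac{7}{3}} = \frac{16}{379 + \frac{7}{3}} = \frac{16}{\frac{1144}{3}} = 16 \cdot \frac{3}{1144} = \frac{6}{143} \approx 0.041958$)
$C{\left(-8,-2 \right)} f = \left(-4\right) \frac{6}{143} = - \frac{24}{143}$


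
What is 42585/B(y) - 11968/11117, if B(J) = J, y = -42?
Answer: -157973367/155638 ≈ -1015.0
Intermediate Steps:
42585/B(y) - 11968/11117 = 42585/(-42) - 11968/11117 = 42585*(-1/42) - 11968*1/11117 = -14195/14 - 11968/11117 = -157973367/155638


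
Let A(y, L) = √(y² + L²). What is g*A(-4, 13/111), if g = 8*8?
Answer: 64*√197305/111 ≈ 256.11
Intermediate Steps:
g = 64
A(y, L) = √(L² + y²)
g*A(-4, 13/111) = 64*√((13/111)² + (-4)²) = 64*√((13*(1/111))² + 16) = 64*√((13/111)² + 16) = 64*√(169/12321 + 16) = 64*√(197305/12321) = 64*(√197305/111) = 64*√197305/111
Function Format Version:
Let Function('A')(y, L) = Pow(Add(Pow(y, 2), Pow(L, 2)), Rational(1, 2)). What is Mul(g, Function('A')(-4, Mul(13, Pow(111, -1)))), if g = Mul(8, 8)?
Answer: Mul(Rational(64, 111), Pow(197305, Rational(1, 2))) ≈ 256.11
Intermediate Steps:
g = 64
Function('A')(y, L) = Pow(Add(Pow(L, 2), Pow(y, 2)), Rational(1, 2))
Mul(g, Function('A')(-4, Mul(13, Pow(111, -1)))) = Mul(64, Pow(Add(Pow(Mul(13, Pow(111, -1)), 2), Pow(-4, 2)), Rational(1, 2))) = Mul(64, Pow(Add(Pow(Mul(13, Rational(1, 111)), 2), 16), Rational(1, 2))) = Mul(64, Pow(Add(Pow(Rational(13, 111), 2), 16), Rational(1, 2))) = Mul(64, Pow(Add(Rational(169, 12321), 16), Rational(1, 2))) = Mul(64, Pow(Rational(197305, 12321), Rational(1, 2))) = Mul(64, Mul(Rational(1, 111), Pow(197305, Rational(1, 2)))) = Mul(Rational(64, 111), Pow(197305, Rational(1, 2)))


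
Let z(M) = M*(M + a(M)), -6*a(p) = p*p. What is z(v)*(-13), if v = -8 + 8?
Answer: 0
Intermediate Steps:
a(p) = -p²/6 (a(p) = -p*p/6 = -p²/6)
v = 0
z(M) = M*(M - M²/6)
z(v)*(-13) = ((⅙)*0²*(6 - 1*0))*(-13) = ((⅙)*0*(6 + 0))*(-13) = ((⅙)*0*6)*(-13) = 0*(-13) = 0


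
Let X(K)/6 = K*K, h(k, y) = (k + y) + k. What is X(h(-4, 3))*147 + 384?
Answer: 22434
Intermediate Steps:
h(k, y) = y + 2*k
X(K) = 6*K² (X(K) = 6*(K*K) = 6*K²)
X(h(-4, 3))*147 + 384 = (6*(3 + 2*(-4))²)*147 + 384 = (6*(3 - 8)²)*147 + 384 = (6*(-5)²)*147 + 384 = (6*25)*147 + 384 = 150*147 + 384 = 22050 + 384 = 22434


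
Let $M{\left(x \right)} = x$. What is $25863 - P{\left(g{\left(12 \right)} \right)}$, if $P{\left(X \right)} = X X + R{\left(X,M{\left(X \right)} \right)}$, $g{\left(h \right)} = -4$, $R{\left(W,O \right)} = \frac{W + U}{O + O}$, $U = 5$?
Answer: $\frac{206777}{8} \approx 25847.0$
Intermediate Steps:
$R{\left(W,O \right)} = \frac{5 + W}{2 O}$ ($R{\left(W,O \right)} = \frac{W + 5}{O + O} = \frac{5 + W}{2 O}$)
$P{\left(X \right)} = X^{2} + \frac{5 + X}{2 X}$ ($P{\left(X \right)} = X X + \frac{5 + X}{2 X} = X^{2} + \frac{5 + X}{2 X}$)
$25863 - P{\left(g{\left(12 \right)} \right)} = 25863 - \frac{5 - 4 + 2 \left(-4\right)^{3}}{2 \left(-4\right)} = 25863 - \frac{1}{2} \left(- \frac{1}{4}\right) \left(5 - 4 + 2 \left(-64\right)\right) = 25863 - \frac{1}{2} \left(- \frac{1}{4}\right) \left(5 - 4 - 128\right) = 25863 - \frac{1}{2} \left(- \frac{1}{4}\right) \left(-127\right) = 25863 - \frac{127}{8} = \frac{206777}{8}$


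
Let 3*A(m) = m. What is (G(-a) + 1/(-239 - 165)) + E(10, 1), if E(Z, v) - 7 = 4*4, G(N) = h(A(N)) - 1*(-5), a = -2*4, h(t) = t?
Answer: 37165/1212 ≈ 30.664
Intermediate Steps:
A(m) = m/3
a = -8
G(N) = 5 + N/3 (G(N) = N/3 - 1*(-5) = N/3 + 5 = 5 + N/3)
E(Z, v) = 23 (E(Z, v) = 7 + 4*4 = 7 + 16 = 23)
(G(-a) + 1/(-239 - 165)) + E(10, 1) = ((5 + (-1*(-8))/3) + 1/(-239 - 165)) + 23 = ((5 + (1/3)*8) + 1/(-404)) + 23 = ((5 + 8/3) - 1/404) + 23 = (23/3 - 1/404) + 23 = 9289/1212 + 23 = 37165/1212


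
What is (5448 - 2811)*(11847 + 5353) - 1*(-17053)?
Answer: 45373453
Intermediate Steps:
(5448 - 2811)*(11847 + 5353) - 1*(-17053) = 2637*17200 + 17053 = 45356400 + 17053 = 45373453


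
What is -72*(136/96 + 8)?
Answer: -678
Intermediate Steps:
-72*(136/96 + 8) = -72*(136*(1/96) + 8) = -72*(17/12 + 8) = -72*113/12 = -678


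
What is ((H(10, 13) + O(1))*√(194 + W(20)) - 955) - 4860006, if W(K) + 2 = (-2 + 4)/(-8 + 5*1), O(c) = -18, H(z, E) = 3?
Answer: -4860961 - 5*√1722 ≈ -4.8612e+6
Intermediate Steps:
W(K) = -8/3 (W(K) = -2 + (-2 + 4)/(-8 + 5*1) = -2 + 2/(-8 + 5) = -2 + 2/(-3) = -2 + 2*(-⅓) = -2 - ⅔ = -8/3)
((H(10, 13) + O(1))*√(194 + W(20)) - 955) - 4860006 = ((3 - 18)*√(194 - 8/3) - 955) - 4860006 = (-5*√1722 - 955) - 4860006 = (-955 - 5*√1722) - 4860006 = -4860961 - 5*√1722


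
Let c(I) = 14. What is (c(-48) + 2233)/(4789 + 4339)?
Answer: 321/1304 ≈ 0.24617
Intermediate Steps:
(c(-48) + 2233)/(4789 + 4339) = (14 + 2233)/(4789 + 4339) = 2247/9128 = 2247*(1/9128) = 321/1304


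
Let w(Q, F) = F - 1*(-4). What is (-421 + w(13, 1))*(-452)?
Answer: 188032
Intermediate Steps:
w(Q, F) = 4 + F (w(Q, F) = F + 4 = 4 + F)
(-421 + w(13, 1))*(-452) = (-421 + (4 + 1))*(-452) = (-421 + 5)*(-452) = -416*(-452) = 188032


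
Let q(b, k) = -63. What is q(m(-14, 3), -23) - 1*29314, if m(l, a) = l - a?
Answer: -29377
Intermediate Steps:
q(m(-14, 3), -23) - 1*29314 = -63 - 1*29314 = -63 - 29314 = -29377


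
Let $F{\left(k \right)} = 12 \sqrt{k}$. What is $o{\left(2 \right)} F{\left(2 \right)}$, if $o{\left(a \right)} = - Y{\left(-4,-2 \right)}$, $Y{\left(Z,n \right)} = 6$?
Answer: $- 72 \sqrt{2} \approx -101.82$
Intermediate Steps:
$o{\left(a \right)} = -6$ ($o{\left(a \right)} = \left(-1\right) 6 = -6$)
$o{\left(2 \right)} F{\left(2 \right)} = - 6 \cdot 12 \sqrt{2} = - 72 \sqrt{2}$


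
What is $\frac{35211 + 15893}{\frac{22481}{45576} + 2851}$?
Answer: $\frac{2329115904}{129959657} \approx 17.922$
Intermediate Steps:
$\frac{35211 + 15893}{\frac{22481}{45576} + 2851} = \frac{51104}{22481 \cdot \frac{1}{45576} + 2851} = \frac{51104}{\frac{22481}{45576} + 2851} = \frac{51104}{\frac{129959657}{45576}} = 51104 \cdot \frac{45576}{129959657} = \frac{2329115904}{129959657}$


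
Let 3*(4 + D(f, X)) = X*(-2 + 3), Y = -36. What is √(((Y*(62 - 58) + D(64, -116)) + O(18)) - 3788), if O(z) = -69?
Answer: I*√36393/3 ≈ 63.59*I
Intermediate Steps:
D(f, X) = -4 + X/3 (D(f, X) = -4 + (X*(-2 + 3))/3 = -4 + (X*1)/3 = -4 + X/3)
√(((Y*(62 - 58) + D(64, -116)) + O(18)) - 3788) = √(((-36*(62 - 58) + (-4 + (⅓)*(-116))) - 69) - 3788) = √(((-36*4 + (-4 - 116/3)) - 69) - 3788) = √(((-144 - 128/3) - 69) - 3788) = √((-560/3 - 69) - 3788) = √(-767/3 - 3788) = √(-12131/3) = I*√36393/3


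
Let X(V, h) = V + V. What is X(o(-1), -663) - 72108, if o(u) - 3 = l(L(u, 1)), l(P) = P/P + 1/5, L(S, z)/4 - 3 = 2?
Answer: -360498/5 ≈ -72100.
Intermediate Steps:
L(S, z) = 20 (L(S, z) = 12 + 4*2 = 12 + 8 = 20)
l(P) = 6/5 (l(P) = 1 + 1*(⅕) = 1 + ⅕ = 6/5)
o(u) = 21/5 (o(u) = 3 + 6/5 = 21/5)
X(V, h) = 2*V
X(o(-1), -663) - 72108 = 2*(21/5) - 72108 = 42/5 - 72108 = -360498/5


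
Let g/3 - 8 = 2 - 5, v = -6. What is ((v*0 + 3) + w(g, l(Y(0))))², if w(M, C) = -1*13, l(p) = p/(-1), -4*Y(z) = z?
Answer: 100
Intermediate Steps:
Y(z) = -z/4
g = 15 (g = 24 + 3*(2 - 5) = 24 + 3*(-3) = 24 - 9 = 15)
l(p) = -p (l(p) = p*(-1) = -p)
w(M, C) = -13
((v*0 + 3) + w(g, l(Y(0))))² = ((-6*0 + 3) - 13)² = ((0 + 3) - 13)² = (3 - 13)² = (-10)² = 100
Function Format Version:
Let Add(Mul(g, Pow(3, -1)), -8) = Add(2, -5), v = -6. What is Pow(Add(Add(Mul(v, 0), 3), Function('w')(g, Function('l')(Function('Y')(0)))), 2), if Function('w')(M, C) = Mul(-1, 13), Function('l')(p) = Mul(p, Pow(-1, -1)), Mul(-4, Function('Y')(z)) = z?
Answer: 100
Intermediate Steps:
Function('Y')(z) = Mul(Rational(-1, 4), z)
g = 15 (g = Add(24, Mul(3, Add(2, -5))) = Add(24, Mul(3, -3)) = Add(24, -9) = 15)
Function('l')(p) = Mul(-1, p) (Function('l')(p) = Mul(p, -1) = Mul(-1, p))
Function('w')(M, C) = -13
Pow(Add(Add(Mul(v, 0), 3), Function('w')(g, Function('l')(Function('Y')(0)))), 2) = Pow(Add(Add(Mul(-6, 0), 3), -13), 2) = Pow(Add(Add(0, 3), -13), 2) = Pow(Add(3, -13), 2) = Pow(-10, 2) = 100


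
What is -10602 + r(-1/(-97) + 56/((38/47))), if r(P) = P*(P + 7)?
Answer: -18064304886/3396649 ≈ -5318.3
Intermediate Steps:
r(P) = P*(7 + P)
-10602 + r(-1/(-97) + 56/((38/47))) = -10602 + (-1/(-97) + 56/((38/47)))*(7 + (-1/(-97) + 56/((38/47)))) = -10602 + (-1*(-1/97) + 56/((38*(1/47))))*(7 + (-1*(-1/97) + 56/((38*(1/47))))) = -10602 + (1/97 + 56/(38/47))*(7 + (1/97 + 56/(38/47))) = -10602 + (1/97 + 56*(47/38))*(7 + (1/97 + 56*(47/38))) = -10602 + (1/97 + 1316/19)*(7 + (1/97 + 1316/19)) = -10602 + 127671*(7 + 127671/1843)/1843 = -10602 + (127671/1843)*(140572/1843) = -10602 + 17946967812/3396649 = -18064304886/3396649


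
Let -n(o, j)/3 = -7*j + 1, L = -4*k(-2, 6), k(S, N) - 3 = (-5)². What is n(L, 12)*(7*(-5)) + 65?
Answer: -8650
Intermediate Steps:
k(S, N) = 28 (k(S, N) = 3 + (-5)² = 3 + 25 = 28)
L = -112 (L = -4*28 = -112)
n(o, j) = -3 + 21*j (n(o, j) = -3*(-7*j + 1) = -3*(1 - 7*j) = -3 + 21*j)
n(L, 12)*(7*(-5)) + 65 = (-3 + 21*12)*(7*(-5)) + 65 = (-3 + 252)*(-35) + 65 = 249*(-35) + 65 = -8715 + 65 = -8650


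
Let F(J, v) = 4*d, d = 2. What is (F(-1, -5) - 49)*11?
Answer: -451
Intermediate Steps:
F(J, v) = 8 (F(J, v) = 4*2 = 8)
(F(-1, -5) - 49)*11 = (8 - 49)*11 = -41*11 = -451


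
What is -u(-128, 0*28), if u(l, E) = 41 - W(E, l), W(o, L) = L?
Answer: -169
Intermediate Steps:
u(l, E) = 41 - l
-u(-128, 0*28) = -(41 - 1*(-128)) = -(41 + 128) = -1*169 = -169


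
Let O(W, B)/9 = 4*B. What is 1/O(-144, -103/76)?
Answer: -19/927 ≈ -0.020496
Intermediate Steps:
O(W, B) = 36*B (O(W, B) = 9*(4*B) = 36*B)
1/O(-144, -103/76) = 1/(36*(-103/76)) = 1/(-927/19) = -19/927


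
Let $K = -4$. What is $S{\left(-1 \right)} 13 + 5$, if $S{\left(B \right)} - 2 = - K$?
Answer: $83$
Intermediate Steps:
$S{\left(B \right)} = 6$ ($S{\left(B \right)} = 2 - -4 = 2 + 4 = 6$)
$S{\left(-1 \right)} 13 + 5 = 6 \cdot 13 + 5 = 78 + 5 = 83$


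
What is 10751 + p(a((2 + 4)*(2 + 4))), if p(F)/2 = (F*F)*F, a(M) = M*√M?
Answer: 20166143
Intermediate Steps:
a(M) = M^(3/2)
p(F) = 2*F³ (p(F) = 2*((F*F)*F) = 2*(F²*F) = 2*F³)
10751 + p(a((2 + 4)*(2 + 4))) = 10751 + 2*(((2 + 4)*(2 + 4))^(3/2))³ = 10751 + 2*((6*6)^(3/2))³ = 10751 + 2*(36^(3/2))³ = 10751 + 2*216³ = 10751 + 2*10077696 = 10751 + 20155392 = 20166143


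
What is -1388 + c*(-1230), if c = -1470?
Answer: 1806712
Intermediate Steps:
-1388 + c*(-1230) = -1388 - 1470*(-1230) = -1388 + 1808100 = 1806712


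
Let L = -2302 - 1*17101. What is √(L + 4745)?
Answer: I*√14658 ≈ 121.07*I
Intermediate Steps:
L = -19403 (L = -2302 - 17101 = -19403)
√(L + 4745) = √(-19403 + 4745) = √(-14658) = I*√14658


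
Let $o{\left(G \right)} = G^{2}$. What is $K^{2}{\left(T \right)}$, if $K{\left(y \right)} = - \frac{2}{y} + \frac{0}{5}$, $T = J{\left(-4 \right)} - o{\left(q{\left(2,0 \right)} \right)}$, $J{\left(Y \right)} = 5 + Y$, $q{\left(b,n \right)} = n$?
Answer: $4$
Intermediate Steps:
$T = 1$ ($T = \left(5 - 4\right) - 0^{2} = 1 - 0 = 1 + 0 = 1$)
$K{\left(y \right)} = - \frac{2}{y}$ ($K{\left(y \right)} = - \frac{2}{y} + 0 \cdot \frac{1}{5} = - \frac{2}{y} + 0 = - \frac{2}{y}$)
$K^{2}{\left(T \right)} = \left(- \frac{2}{1}\right)^{2} = \left(\left(-2\right) 1\right)^{2} = \left(-2\right)^{2} = 4$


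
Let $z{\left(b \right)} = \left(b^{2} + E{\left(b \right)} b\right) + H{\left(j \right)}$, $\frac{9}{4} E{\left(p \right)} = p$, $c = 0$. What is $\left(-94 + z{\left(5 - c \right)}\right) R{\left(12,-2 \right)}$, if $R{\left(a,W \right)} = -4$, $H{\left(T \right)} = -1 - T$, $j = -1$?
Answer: $\frac{2084}{9} \approx 231.56$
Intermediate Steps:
$E{\left(p \right)} = \frac{4 p}{9}$
$z{\left(b \right)} = \frac{13 b^{2}}{9}$ ($z{\left(b \right)} = \left(b^{2} + \frac{4 b}{9} b\right) - 0 = \left(b^{2} + \frac{4 b^{2}}{9}\right) + \left(-1 + 1\right) = \frac{13 b^{2}}{9} + 0 = \frac{13 b^{2}}{9}$)
$\left(-94 + z{\left(5 - c \right)}\right) R{\left(12,-2 \right)} = \left(-94 + \frac{13 \left(5 - 0\right)^{2}}{9}\right) \left(-4\right) = \left(-94 + \frac{13 \left(5 + 0\right)^{2}}{9}\right) \left(-4\right) = \left(-94 + \frac{13 \cdot 5^{2}}{9}\right) \left(-4\right) = \left(-94 + \frac{13}{9} \cdot 25\right) \left(-4\right) = \left(-94 + \frac{325}{9}\right) \left(-4\right) = \left(- \frac{521}{9}\right) \left(-4\right) = \frac{2084}{9}$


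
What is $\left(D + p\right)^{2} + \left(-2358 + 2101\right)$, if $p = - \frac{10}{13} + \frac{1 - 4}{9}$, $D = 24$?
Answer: $\frac{406552}{1521} \approx 267.29$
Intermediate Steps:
$p = - \frac{43}{39}$ ($p = \left(-10\right) \frac{1}{13} - \frac{1}{3} = - \frac{10}{13} - \frac{1}{3} = - \frac{43}{39} \approx -1.1026$)
$\left(D + p\right)^{2} + \left(-2358 + 2101\right) = \left(24 - \frac{43}{39}\right)^{2} + \left(-2358 + 2101\right) = \left(\frac{893}{39}\right)^{2} - 257 = \frac{797449}{1521} - 257 = \frac{406552}{1521}$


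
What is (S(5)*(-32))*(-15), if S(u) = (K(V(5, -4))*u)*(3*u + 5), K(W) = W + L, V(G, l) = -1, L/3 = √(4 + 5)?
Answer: 384000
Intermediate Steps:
L = 9 (L = 3*√(4 + 5) = 3*√9 = 3*3 = 9)
K(W) = 9 + W (K(W) = W + 9 = 9 + W)
S(u) = 8*u*(5 + 3*u) (S(u) = ((9 - 1)*u)*(3*u + 5) = (8*u)*(5 + 3*u) = 8*u*(5 + 3*u))
(S(5)*(-32))*(-15) = ((8*5*(5 + 3*5))*(-32))*(-15) = ((8*5*(5 + 15))*(-32))*(-15) = ((8*5*20)*(-32))*(-15) = (800*(-32))*(-15) = -25600*(-15) = 384000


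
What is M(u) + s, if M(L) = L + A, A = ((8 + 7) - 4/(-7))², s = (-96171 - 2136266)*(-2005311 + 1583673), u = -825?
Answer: 46122733289950/49 ≈ 9.4128e+11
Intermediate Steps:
s = 941280271806 (s = -2232437*(-421638) = 941280271806)
A = 11881/49 (A = (15 - 4*(-⅐))² = (15 + 4/7)² = (109/7)² = 11881/49 ≈ 242.47)
M(L) = 11881/49 + L (M(L) = L + 11881/49 = 11881/49 + L)
M(u) + s = (11881/49 - 825) + 941280271806 = -28544/49 + 941280271806 = 46122733289950/49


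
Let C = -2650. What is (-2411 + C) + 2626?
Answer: -2435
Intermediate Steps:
(-2411 + C) + 2626 = (-2411 - 2650) + 2626 = -5061 + 2626 = -2435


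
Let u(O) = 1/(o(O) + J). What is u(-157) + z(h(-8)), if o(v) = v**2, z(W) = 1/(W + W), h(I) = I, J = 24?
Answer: -24657/394768 ≈ -0.062459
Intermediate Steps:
z(W) = 1/(2*W)
u(O) = 1/(24 + O**2) (u(O) = 1/(O**2 + 24) = 1/(24 + O**2))
u(-157) + z(h(-8)) = 1/(24 + (-157)**2) + (1/2)/(-8) = 1/(24 + 24649) + (1/2)*(-1/8) = 1/24673 - 1/16 = -24657/394768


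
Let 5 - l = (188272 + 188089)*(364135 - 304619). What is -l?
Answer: 22399501271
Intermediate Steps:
l = -22399501271 (l = 5 - (188272 + 188089)*(364135 - 304619) = 5 - 376361*59516 = 5 - 1*22399501276 = 5 - 22399501276 = -22399501271)
-l = -1*(-22399501271) = 22399501271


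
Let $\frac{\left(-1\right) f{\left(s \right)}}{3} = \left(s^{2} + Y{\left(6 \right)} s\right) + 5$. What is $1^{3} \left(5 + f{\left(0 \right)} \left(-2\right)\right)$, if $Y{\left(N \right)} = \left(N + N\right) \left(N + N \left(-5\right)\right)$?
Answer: $35$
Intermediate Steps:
$Y{\left(N \right)} = - 8 N^{2}$ ($Y{\left(N \right)} = 2 N \left(N - 5 N\right) = 2 N \left(- 4 N\right) = - 8 N^{2}$)
$f{\left(s \right)} = -15 - 3 s^{2} + 864 s$ ($f{\left(s \right)} = - 3 \left(\left(s^{2} + - 8 \cdot 6^{2} s\right) + 5\right) = - 3 \left(\left(s^{2} + \left(-8\right) 36 s\right) + 5\right) = - 3 \left(\left(s^{2} - 288 s\right) + 5\right) = - 3 \left(5 + s^{2} - 288 s\right) = -15 - 3 s^{2} + 864 s$)
$1^{3} \left(5 + f{\left(0 \right)} \left(-2\right)\right) = 1^{3} \left(5 + \left(-15 - 3 \cdot 0^{2} + 864 \cdot 0\right) \left(-2\right)\right) = 1 \left(5 + \left(-15 - 0 + 0\right) \left(-2\right)\right) = 1 \left(5 + \left(-15 + 0 + 0\right) \left(-2\right)\right) = 1 \left(5 - -30\right) = 1 \left(5 + 30\right) = 1 \cdot 35 = 35$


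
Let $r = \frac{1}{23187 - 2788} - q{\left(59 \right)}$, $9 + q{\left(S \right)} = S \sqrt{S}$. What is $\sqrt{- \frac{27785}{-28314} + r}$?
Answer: $\frac{\sqrt{3057611468368522 - 18073586553612876 \sqrt{59}}}{17502342} \approx 21.052 i$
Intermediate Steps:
$q{\left(S \right)} = -9 + S^{\frac{3}{2}}$ ($q{\left(S \right)} = -9 + S \sqrt{S} = -9 + S^{\frac{3}{2}}$)
$r = \frac{183592}{20399} - 59 \sqrt{59}$ ($r = \frac{1}{23187 - 2788} - \left(-9 + 59^{\frac{3}{2}}\right) = \frac{1}{20399} - \left(-9 + 59 \sqrt{59}\right) = \frac{1}{20399} + \left(9 - 59 \sqrt{59}\right) = \frac{183592}{20399} - 59 \sqrt{59} \approx -444.19$)
$\sqrt{- \frac{27785}{-28314} + r} = \sqrt{- \frac{27785}{-28314} + \left(\frac{183592}{20399} - 59 \sqrt{59}\right)} = \sqrt{\left(-27785\right) \left(- \frac{1}{28314}\right) + \left(\frac{183592}{20399} - 59 \sqrt{59}\right)} = \sqrt{\frac{27785}{28314} + \left(\frac{183592}{20399} - 59 \sqrt{59}\right)} = \sqrt{\frac{5765010103}{577577286} - 59 \sqrt{59}}$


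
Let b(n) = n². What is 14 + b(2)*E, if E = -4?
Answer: -2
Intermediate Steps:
14 + b(2)*E = 14 + 2²*(-4) = 14 + 4*(-4) = 14 - 16 = -2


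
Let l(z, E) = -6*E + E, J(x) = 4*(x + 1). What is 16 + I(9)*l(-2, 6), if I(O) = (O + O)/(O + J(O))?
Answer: 244/49 ≈ 4.9796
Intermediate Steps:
J(x) = 4 + 4*x (J(x) = 4*(1 + x) = 4 + 4*x)
l(z, E) = -5*E
I(O) = 2*O/(4 + 5*O) (I(O) = (O + O)/(O + (4 + 4*O)) = (2*O)/(4 + 5*O) = 2*O/(4 + 5*O))
16 + I(9)*l(-2, 6) = 16 + (2*9/(4 + 5*9))*(-5*6) = 16 + (2*9/(4 + 45))*(-30) = 16 + (2*9/49)*(-30) = 16 + (2*9*(1/49))*(-30) = 16 + (18/49)*(-30) = 16 - 540/49 = 244/49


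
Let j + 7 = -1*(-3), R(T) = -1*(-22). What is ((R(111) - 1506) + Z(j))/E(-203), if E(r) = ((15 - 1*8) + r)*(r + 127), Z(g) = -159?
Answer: -1643/14896 ≈ -0.11030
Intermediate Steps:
R(T) = 22
j = -4 (j = -7 - 1*(-3) = -7 + 3 = -4)
E(r) = (7 + r)*(127 + r) (E(r) = ((15 - 8) + r)*(127 + r) = (7 + r)*(127 + r))
((R(111) - 1506) + Z(j))/E(-203) = ((22 - 1506) - 159)/(889 + (-203)² + 134*(-203)) = (-1484 - 159)/(889 + 41209 - 27202) = -1643/14896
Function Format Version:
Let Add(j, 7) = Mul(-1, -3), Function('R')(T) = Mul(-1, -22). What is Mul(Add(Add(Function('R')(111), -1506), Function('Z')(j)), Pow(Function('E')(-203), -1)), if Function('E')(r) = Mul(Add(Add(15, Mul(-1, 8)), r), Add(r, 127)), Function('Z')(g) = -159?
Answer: Rational(-1643, 14896) ≈ -0.11030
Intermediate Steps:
Function('R')(T) = 22
j = -4 (j = Add(-7, Mul(-1, -3)) = Add(-7, 3) = -4)
Function('E')(r) = Mul(Add(7, r), Add(127, r)) (Function('E')(r) = Mul(Add(Add(15, -8), r), Add(127, r)) = Mul(Add(7, r), Add(127, r)))
Mul(Add(Add(Function('R')(111), -1506), Function('Z')(j)), Pow(Function('E')(-203), -1)) = Mul(Add(Add(22, -1506), -159), Pow(Add(889, Pow(-203, 2), Mul(134, -203)), -1)) = Mul(Add(-1484, -159), Pow(Add(889, 41209, -27202), -1)) = Mul(-1643, Pow(14896, -1)) = Mul(-1643, Rational(1, 14896)) = Rational(-1643, 14896)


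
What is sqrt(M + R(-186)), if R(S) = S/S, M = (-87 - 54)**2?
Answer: sqrt(19882) ≈ 141.00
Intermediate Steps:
M = 19881 (M = (-141)**2 = 19881)
R(S) = 1
sqrt(M + R(-186)) = sqrt(19881 + 1) = sqrt(19882)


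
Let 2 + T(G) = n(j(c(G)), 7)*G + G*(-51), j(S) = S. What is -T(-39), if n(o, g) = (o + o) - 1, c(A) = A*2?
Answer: -8110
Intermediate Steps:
c(A) = 2*A
n(o, g) = -1 + 2*o (n(o, g) = 2*o - 1 = -1 + 2*o)
T(G) = -2 - 51*G + G*(-1 + 4*G) (T(G) = -2 + ((-1 + 2*(2*G))*G + G*(-51)) = -2 + ((-1 + 4*G)*G - 51*G) = -2 + (G*(-1 + 4*G) - 51*G) = -2 + (-51*G + G*(-1 + 4*G)) = -2 - 51*G + G*(-1 + 4*G))
-T(-39) = -(-2 - 52*(-39) + 4*(-39)**2) = -(-2 + 2028 + 4*1521) = -(-2 + 2028 + 6084) = -1*8110 = -8110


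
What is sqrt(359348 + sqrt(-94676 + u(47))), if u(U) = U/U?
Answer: sqrt(359348 + 5*I*sqrt(3787)) ≈ 599.46 + 0.257*I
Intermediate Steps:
u(U) = 1
sqrt(359348 + sqrt(-94676 + u(47))) = sqrt(359348 + sqrt(-94676 + 1)) = sqrt(359348 + sqrt(-94675)) = sqrt(359348 + 5*I*sqrt(3787))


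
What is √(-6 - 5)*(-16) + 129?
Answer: 129 - 16*I*√11 ≈ 129.0 - 53.066*I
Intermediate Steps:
√(-6 - 5)*(-16) + 129 = √(-11)*(-16) + 129 = (I*√11)*(-16) + 129 = -16*I*√11 + 129 = 129 - 16*I*√11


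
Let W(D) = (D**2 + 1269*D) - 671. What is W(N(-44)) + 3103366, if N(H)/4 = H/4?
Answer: 3048795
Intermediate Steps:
N(H) = H (N(H) = 4*(H/4) = H)
W(D) = -671 + D**2 + 1269*D
W(N(-44)) + 3103366 = (-671 + (-44)**2 + 1269*(-44)) + 3103366 = (-671 + 1936 - 55836) + 3103366 = -54571 + 3103366 = 3048795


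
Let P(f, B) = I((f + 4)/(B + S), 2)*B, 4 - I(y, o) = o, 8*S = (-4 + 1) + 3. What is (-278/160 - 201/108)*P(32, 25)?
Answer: -12955/72 ≈ -179.93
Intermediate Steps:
S = 0 (S = ((-4 + 1) + 3)/8 = (-3 + 3)/8 = (⅛)*0 = 0)
I(y, o) = 4 - o
P(f, B) = 2*B (P(f, B) = (4 - 1*2)*B = (4 - 2)*B = 2*B)
(-278/160 - 201/108)*P(32, 25) = (-278/160 - 201/108)*(2*25) = (-278*1/160 - 201*1/108)*50 = (-139/80 - 67/36)*50 = -2591/720*50 = -12955/72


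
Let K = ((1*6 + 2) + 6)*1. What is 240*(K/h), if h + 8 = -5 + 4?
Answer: -1120/3 ≈ -373.33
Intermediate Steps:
h = -9 (h = -8 + (-5 + 4) = -8 - 1 = -9)
K = 14 (K = ((6 + 2) + 6)*1 = (8 + 6)*1 = 14*1 = 14)
240*(K/h) = 240*(14/(-9)) = 240*(14*(-⅑)) = 240*(-14/9) = -1120/3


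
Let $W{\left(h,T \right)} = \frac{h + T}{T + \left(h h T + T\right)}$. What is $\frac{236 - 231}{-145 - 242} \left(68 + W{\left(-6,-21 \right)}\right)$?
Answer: $- \frac{90485}{102942} \approx -0.87899$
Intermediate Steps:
$W{\left(h,T \right)} = \frac{T + h}{2 T + T h^{2}}$ ($W{\left(h,T \right)} = \frac{T + h}{T + \left(h^{2} T + T\right)} = \frac{T + h}{T + \left(T h^{2} + T\right)} = \frac{T + h}{T + \left(T + T h^{2}\right)} = \frac{T + h}{2 T + T h^{2}}$)
$\frac{236 - 231}{-145 - 242} \left(68 + W{\left(-6,-21 \right)}\right) = \frac{236 - 231}{-145 - 242} \left(68 + \frac{-21 - 6}{\left(-21\right) \left(2 + \left(-6\right)^{2}\right)}\right) = \frac{5}{-387} \left(68 - \frac{1}{21} \frac{1}{2 + 36} \left(-27\right)\right) = 5 \left(- \frac{1}{387}\right) \left(68 - \frac{1}{21} \cdot \frac{1}{38} \left(-27\right)\right) = - \frac{5 \left(68 - \frac{1}{798} \left(-27\right)\right)}{387} = - \frac{5 \left(68 + \frac{9}{266}\right)}{387} = \left(- \frac{5}{387}\right) \frac{18097}{266} = - \frac{90485}{102942}$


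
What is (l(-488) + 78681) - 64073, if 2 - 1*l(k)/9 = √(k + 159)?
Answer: 14626 - 9*I*√329 ≈ 14626.0 - 163.25*I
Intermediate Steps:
l(k) = 18 - 9*√(159 + k) (l(k) = 18 - 9*√(k + 159) = 18 - 9*√(159 + k))
(l(-488) + 78681) - 64073 = ((18 - 9*√(159 - 488)) + 78681) - 64073 = ((18 - 9*I*√329) + 78681) - 64073 = (78699 - 9*I*√329) - 64073 = 14626 - 9*I*√329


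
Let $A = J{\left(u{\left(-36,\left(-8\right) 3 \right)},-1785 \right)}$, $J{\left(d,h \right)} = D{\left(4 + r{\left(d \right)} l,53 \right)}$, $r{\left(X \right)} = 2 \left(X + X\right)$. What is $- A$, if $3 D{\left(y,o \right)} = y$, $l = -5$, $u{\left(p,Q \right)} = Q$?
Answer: $- \frac{484}{3} \approx -161.33$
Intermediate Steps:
$r{\left(X \right)} = 4 X$ ($r{\left(X \right)} = 2 \cdot 2 X = 4 X$)
$D{\left(y,o \right)} = \frac{y}{3}$
$J{\left(d,h \right)} = \frac{4}{3} - \frac{20 d}{3}$ ($J{\left(d,h \right)} = \frac{4 + 4 d \left(-5\right)}{3} = \frac{4 - 20 d}{3} = \frac{4}{3} - \frac{20 d}{3}$)
$A = \frac{484}{3}$ ($A = \frac{4}{3} - \frac{20 \left(\left(-8\right) 3\right)}{3} = \frac{4}{3} - -160 = \frac{4}{3} + 160 = \frac{484}{3} \approx 161.33$)
$- A = \left(-1\right) \frac{484}{3} = - \frac{484}{3}$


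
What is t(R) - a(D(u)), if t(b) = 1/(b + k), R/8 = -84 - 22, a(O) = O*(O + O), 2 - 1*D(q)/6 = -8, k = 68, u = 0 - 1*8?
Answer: -5616001/780 ≈ -7200.0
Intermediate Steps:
u = -8 (u = 0 - 8 = -8)
D(q) = 60 (D(q) = 12 - 6*(-8) = 12 + 48 = 60)
a(O) = 2*O**2 (a(O) = O*(2*O) = 2*O**2)
R = -848 (R = 8*(-84 - 22) = 8*(-106) = -848)
t(b) = 1/(68 + b) (t(b) = 1/(b + 68) = 1/(68 + b))
t(R) - a(D(u)) = 1/(68 - 848) - 2*60**2 = 1/(-780) - 2*3600 = -1/780 - 1*7200 = -1/780 - 7200 = -5616001/780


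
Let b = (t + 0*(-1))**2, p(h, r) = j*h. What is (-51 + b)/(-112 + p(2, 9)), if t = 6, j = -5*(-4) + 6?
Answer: 1/4 ≈ 0.25000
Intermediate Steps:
j = 26 (j = 20 + 6 = 26)
p(h, r) = 26*h
b = 36 (b = (6 + 0*(-1))**2 = (6 + 0)**2 = 6**2 = 36)
(-51 + b)/(-112 + p(2, 9)) = (-51 + 36)/(-112 + 26*2) = -15/(-112 + 52) = -15/(-60) = -15*(-1/60) = 1/4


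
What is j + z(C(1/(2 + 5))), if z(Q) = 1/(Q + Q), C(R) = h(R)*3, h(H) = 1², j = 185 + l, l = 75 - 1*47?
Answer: 1279/6 ≈ 213.17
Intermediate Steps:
l = 28 (l = 75 - 47 = 28)
j = 213 (j = 185 + 28 = 213)
h(H) = 1
C(R) = 3 (C(R) = 1*3 = 3)
z(Q) = 1/(2*Q)
j + z(C(1/(2 + 5))) = 213 + (½)/3 = 213 + (½)*(⅓) = 213 + ⅙ = 1279/6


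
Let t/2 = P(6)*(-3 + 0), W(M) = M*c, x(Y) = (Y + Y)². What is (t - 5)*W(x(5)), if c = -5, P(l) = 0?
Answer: 2500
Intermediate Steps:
x(Y) = 4*Y² (x(Y) = (2*Y)² = 4*Y²)
W(M) = -5*M (W(M) = M*(-5) = -5*M)
t = 0 (t = 2*(0*(-3 + 0)) = 2*(0*(-3)) = 2*0 = 0)
(t - 5)*W(x(5)) = (0 - 5)*(-20*5²) = -(-25)*4*25 = -(-25)*100 = -5*(-500) = 2500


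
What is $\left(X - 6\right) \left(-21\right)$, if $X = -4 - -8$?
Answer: $42$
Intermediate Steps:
$X = 4$ ($X = -4 + 8 = 4$)
$\left(X - 6\right) \left(-21\right) = \left(4 - 6\right) \left(-21\right) = \left(-2\right) \left(-21\right) = 42$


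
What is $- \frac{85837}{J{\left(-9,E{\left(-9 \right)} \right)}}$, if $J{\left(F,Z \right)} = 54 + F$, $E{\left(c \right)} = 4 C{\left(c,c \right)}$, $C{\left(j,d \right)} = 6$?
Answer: $- \frac{85837}{45} \approx -1907.5$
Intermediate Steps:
$E{\left(c \right)} = 24$ ($E{\left(c \right)} = 4 \cdot 6 = 24$)
$- \frac{85837}{J{\left(-9,E{\left(-9 \right)} \right)}} = - \frac{85837}{54 - 9} = - \frac{85837}{45}$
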